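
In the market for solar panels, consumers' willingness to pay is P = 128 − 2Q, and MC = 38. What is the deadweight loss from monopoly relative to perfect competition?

Under competition P = MC = 38, so Q = (128 − 38)/2 = 45.
The monopolist equates marginal revenue to marginal cost: 128 − 4Q = 38, so Q = 22.5. From demand, P = 83.
DWL is the triangle between Q = 22.5 and Q = 45: ½·(45 − 22.5)·(83 − 38) = 506.25.

DWL = 506.25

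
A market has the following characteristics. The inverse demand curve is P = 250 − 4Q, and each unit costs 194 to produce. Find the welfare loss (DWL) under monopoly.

Competitive firms price at marginal cost: P = 194, giving Q = 14.
Monopoly sets MR = MC: 250 − 8Q = 194 ⇒ Q = 7, P = 250 − 4·7 = 222.
DWL is the triangle between Q = 7 and Q = 14: ½·(14 − 7)·(222 − 194) = 98.

DWL = 98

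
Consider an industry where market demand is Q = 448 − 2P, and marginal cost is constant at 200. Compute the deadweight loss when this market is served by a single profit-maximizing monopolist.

DWL = 144

Inverting demand: P = 224 − 0.5Q.
Perfect competition: P = MC = 200, so 224 − 0.5Q = 200 and Q = 48.
The monopolist equates marginal revenue to marginal cost: 224 − Q = 200, so Q = 24. From demand, P = 212.
DWL is the triangle between Q = 24 and Q = 48: ½·(48 − 24)·(212 − 200) = 144.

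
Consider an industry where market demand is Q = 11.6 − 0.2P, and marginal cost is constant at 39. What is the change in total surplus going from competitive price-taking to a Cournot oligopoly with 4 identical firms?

Total surplus falls by 1.444

Inverting demand: P = 58 − 5Q.
Competitive firms price at marginal cost: P = 39, giving Q = 3.8.
CS = ½·(58 − 39)·3.8 = 36.1; PS = (39 − 39)·3.8 = 0; TS = 36.1.
In a 4-firm Cournot equilibrium, symmetry and the first-order condition give q = (58 − 39)/(25) = 0.76. So Q = 3.04 and P = 42.8.
CS = ½·(58 − 42.8)·3.04 = 23.104; PS = (42.8 − 39)·3.04 = 11.552; TS = 34.656.
Change in total surplus: 34.656 − 36.1 = −1.444.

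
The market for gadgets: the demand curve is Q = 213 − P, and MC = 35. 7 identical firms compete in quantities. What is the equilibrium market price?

P = 57.25

Inverting demand: P = 213 − Q.
Cournot with 7 identical firms: the symmetric best-response condition is 213 − 8q = 35. Each firm produces q = 22.25, total output Q = 155.75, price P = 57.25.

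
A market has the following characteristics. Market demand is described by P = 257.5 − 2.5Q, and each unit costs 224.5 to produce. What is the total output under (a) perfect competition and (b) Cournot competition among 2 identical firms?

Competitive firms price at marginal cost: P = 224.5, giving Q = 13.2.
In a 2-firm Cournot equilibrium, symmetry and the first-order condition give q = (257.5 − 224.5)/(7.5) = 4.4. So Q = 8.8 and P = 235.5.

Competition: Q = 13.2; Cournot: Q = 8.8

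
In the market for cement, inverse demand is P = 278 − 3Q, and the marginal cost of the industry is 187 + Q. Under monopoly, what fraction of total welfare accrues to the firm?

PS/TS = 0.7

The monopolist equates marginal revenue to marginal cost: 278 − 6Q = 187 + Q, so Q = 13. From demand, P = 239.
CS = ½·(278 − 239)·13 = 253.5.
PS = P·Q − VC(Q) = 239·13 − (187·13 + ½·1·13²) = 591.5.
Share captured = PS/TS = 591.5/845 = 0.7.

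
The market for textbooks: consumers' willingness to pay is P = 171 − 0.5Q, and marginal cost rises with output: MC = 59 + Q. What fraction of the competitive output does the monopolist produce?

Q_m/Q_c = 0.75

A monopolist chooses Q where MR = MC. MR = 171 − Q; setting this equal to 59 + Q gives Q = 56 and P = 143.
Under competition P = MC: 171 − 0.5Q = 59 + Q ⇒ Q = 224/3, P = 401/3.
Ratio Q_m/Q_c = 56/(224/3) = 0.75.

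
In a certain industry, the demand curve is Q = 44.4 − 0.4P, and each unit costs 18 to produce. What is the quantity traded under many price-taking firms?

Q = 37.2

Inverting demand: P = 111 − 2.5Q.
Competitive firms price at marginal cost: P = 18, giving Q = 37.2.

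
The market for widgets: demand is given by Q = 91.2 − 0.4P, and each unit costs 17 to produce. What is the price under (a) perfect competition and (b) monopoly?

Inverting demand: P = 228 − 2.5Q.
Perfect competition: P = MC = 17, so 228 − 2.5Q = 17 and Q = 84.4.
Monopoly sets MR = MC: 228 − 5Q = 17 ⇒ Q = 42.2, P = 228 − 2.5·42.2 = 122.5.

Competition: P = 17; Monopoly: P = 122.5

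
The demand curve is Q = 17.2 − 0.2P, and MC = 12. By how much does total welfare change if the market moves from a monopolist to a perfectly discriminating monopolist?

TS rises by 136.9

Inverting demand: P = 86 − 5Q.
A monopolist chooses Q where MR = MC. MR = 86 − 10Q; setting this equal to 12 gives Q = 7.4 and P = 49.
CS = ½·(86 − 49)·7.4 = 136.9; PS = (49 − 12)·7.4 = 273.8; TS = 410.7.
Under first-degree price discrimination the firm charges each unit its demand price and produces up to where P = MC, i.e. Q = 14.8. Consumer surplus is zero; producer surplus equals total surplus.
TS = 547.6 (equal to competitive TS).
Change in total welfare: 547.6 − 410.7 = 136.9.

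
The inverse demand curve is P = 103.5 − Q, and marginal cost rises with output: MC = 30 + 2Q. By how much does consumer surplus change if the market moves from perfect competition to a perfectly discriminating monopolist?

Under competition P = MC: 103.5 − Q = 30 + 2Q ⇒ Q = 24.5, P = 79.
CS = ½·(103.5 − 79)·24.5 = 300.125.
A perfectly discriminating monopolist sells every unit with P(Q) ≥ MC(Q), so output equals the competitive quantity Q = 24.5. Each buyer pays their reservation price, so CS = 0 and the firm captures all surplus.
CS = 0.
Change in consumer surplus: 0 − 300.125 = −300.125.

CS falls by 300.125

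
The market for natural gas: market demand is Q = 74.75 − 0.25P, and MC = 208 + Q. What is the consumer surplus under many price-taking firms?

Inverting demand: P = 299 − 4Q.
Competitive equilibrium sets price equal to marginal cost: 299 − 4Q = 208 + Q, so Q = 18.2 and P = 226.2.
CS = ½·(299 − 226.2)·18.2 = 662.48.

CS = 662.48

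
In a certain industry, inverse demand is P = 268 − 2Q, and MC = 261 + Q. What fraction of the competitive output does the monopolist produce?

Q_m/Q_c = 0.6

The monopolist equates marginal revenue to marginal cost: 268 − 4Q = 261 + Q, so Q = 1.4. From demand, P = 265.2.
Under competition P = MC: 268 − 2Q = 261 + Q ⇒ Q = 7/3, P = 790/3.
Ratio Q_m/Q_c = 1.4/(7/3) = 0.6.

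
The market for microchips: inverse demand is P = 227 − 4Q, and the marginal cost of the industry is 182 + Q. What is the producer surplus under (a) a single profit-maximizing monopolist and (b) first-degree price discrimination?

Monopoly: PS = 112.5; Perfect PD: PS = 202.5

The monopolist equates marginal revenue to marginal cost: 227 − 8Q = 182 + Q, so Q = 5. From demand, P = 207.
PS = P·Q − VC(Q) = 207·5 − (182·5 + ½·1·5²) = 112.5.
With perfect price discrimination, output is the efficient level Q = 9 (where demand meets MC), but every buyer pays their willingness to pay: CS = 0 and PS = total surplus.
PS = ½·(227 − 182)·9 = 202.5.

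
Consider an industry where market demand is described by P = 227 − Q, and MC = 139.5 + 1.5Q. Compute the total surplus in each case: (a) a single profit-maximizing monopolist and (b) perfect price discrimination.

A monopolist chooses Q where MR = MC. MR = 227 − 2Q; setting this equal to 139.5 + 1.5Q gives Q = 25 and P = 202.
CS = ½·(227 − 202)·25 = 312.5; PS = (202·25 − 139.5·25 − ½·1.5·25²) = 1093.75; TS = 1406.25.
With perfect price discrimination, output is the efficient level Q = 35 (where demand meets MC), but every buyer pays their willingness to pay: CS = 0 and PS = total surplus.
TS = 1531.25 (equal to competitive TS).

Monopoly: TS = 1406.25; Perfect PD: TS = 1531.25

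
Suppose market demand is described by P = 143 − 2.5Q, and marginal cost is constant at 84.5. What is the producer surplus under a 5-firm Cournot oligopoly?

With 5 symmetric Cournot firms, each firm's FOC gives 143 − 15q = 84.5, so q = 3.9, Q = 5·3.9 = 19.5, and P = 94.25.
PS = (94.25 − 84.5)·19.5 = 190.125.

PS = 190.125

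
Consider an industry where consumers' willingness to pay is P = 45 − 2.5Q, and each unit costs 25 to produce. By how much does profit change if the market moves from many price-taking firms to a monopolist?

π rises by 40

Under competition P = MC = 25, so Q = (45 − 25)/2.5 = 8.
Profit = (25 − 25)·8 = 0.
A monopolist chooses Q where MR = MC. MR = 45 − 5Q; setting this equal to 25 gives Q = 4 and P = 35.
Profit = (35 − 25)·4 = 40.
Change in profit: 40 − 0 = 40.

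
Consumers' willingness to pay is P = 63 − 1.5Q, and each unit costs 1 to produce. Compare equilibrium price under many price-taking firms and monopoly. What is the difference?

Competitive firms price at marginal cost: P = 1, giving Q = 124/3.
Monopoly sets MR = MC: 63 − 3Q = 1 ⇒ Q = 62/3, P = 63 − 1.5·62/3 = 32.
Change in equilibrium price: 32 − 1 = 31.

Equilibrium price rises by 31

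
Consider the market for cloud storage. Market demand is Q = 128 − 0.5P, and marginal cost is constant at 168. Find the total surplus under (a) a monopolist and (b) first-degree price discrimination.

Inverting demand: P = 256 − 2Q.
A monopolist chooses Q where MR = MC. MR = 256 − 4Q; setting this equal to 168 gives Q = 22 and P = 212.
CS = ½·(256 − 212)·22 = 484; PS = (212 − 168)·22 = 968; TS = 1452.
Under first-degree price discrimination the firm charges each unit its demand price and produces up to where P = MC, i.e. Q = 44. Consumer surplus is zero; producer surplus equals total surplus.
TS = 1936 (equal to competitive TS).

Monopoly: TS = 1452; Perfect PD: TS = 1936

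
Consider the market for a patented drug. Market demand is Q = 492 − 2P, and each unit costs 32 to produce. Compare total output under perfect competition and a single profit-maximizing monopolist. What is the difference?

Q falls by 214

Inverting demand: P = 246 − 0.5Q.
Competitive firms price at marginal cost: P = 32, giving Q = 428.
A monopolist chooses Q where MR = MC. MR = 246 − Q; setting this equal to 32 gives Q = 214 and P = 139.
Change in total output: 214 − 428 = −214.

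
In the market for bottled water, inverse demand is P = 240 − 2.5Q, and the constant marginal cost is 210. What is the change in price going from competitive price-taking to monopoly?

Price rises by 15

Competitive firms price at marginal cost: P = 210, giving Q = 12.
The monopolist equates marginal revenue to marginal cost: 240 − 5Q = 210, so Q = 6. From demand, P = 225.
Change in price: 225 − 210 = 15.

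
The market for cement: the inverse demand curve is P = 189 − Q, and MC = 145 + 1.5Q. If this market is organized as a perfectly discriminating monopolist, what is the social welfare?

Under first-degree price discrimination the firm charges each unit its demand price and produces up to where P = MC, i.e. Q = 17.6. Consumer surplus is zero; producer surplus equals total surplus.
TS = 387.2 (equal to competitive TS).

TS = 387.2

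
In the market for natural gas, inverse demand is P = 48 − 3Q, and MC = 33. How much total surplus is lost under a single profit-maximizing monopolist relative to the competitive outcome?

Under competition P = MC = 33, so Q = (48 − 33)/3 = 5.
The monopolist equates marginal revenue to marginal cost: 48 − 6Q = 33, so Q = 2.5. From demand, P = 40.5.
DWL is the triangle between Q = 2.5 and Q = 5: ½·(5 − 2.5)·(40.5 − 33) = 9.375.

DWL = 9.375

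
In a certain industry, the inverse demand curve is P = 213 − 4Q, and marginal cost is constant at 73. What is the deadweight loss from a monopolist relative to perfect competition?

Perfect competition: P = MC = 73, so 213 − 4Q = 73 and Q = 35.
Monopoly sets MR = MC: 213 − 8Q = 73 ⇒ Q = 17.5, P = 213 − 4·17.5 = 143.
DWL is the triangle between Q = 17.5 and Q = 35: ½·(35 − 17.5)·(143 − 73) = 612.5.

DWL = 612.5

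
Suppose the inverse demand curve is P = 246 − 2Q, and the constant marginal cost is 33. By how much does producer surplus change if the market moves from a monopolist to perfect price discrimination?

PS rises by 5671.125

Monopoly sets MR = MC: 246 − 4Q = 33 ⇒ Q = 53.25, P = 246 − 2·53.25 = 139.5.
PS = (139.5 − 33)·53.25 = 5671.125.
Under first-degree price discrimination the firm charges each unit its demand price and produces up to where P = MC, i.e. Q = 106.5. Consumer surplus is zero; producer surplus equals total surplus.
PS = ½·(246 − 33)·106.5 = 11342.25.
Change in producer surplus: 11342.25 − 5671.125 = 5671.125.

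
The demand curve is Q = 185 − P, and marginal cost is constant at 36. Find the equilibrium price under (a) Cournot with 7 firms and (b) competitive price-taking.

Inverting demand: P = 185 − Q.
In a 7-firm Cournot equilibrium, symmetry and the first-order condition give q = (185 − 36)/(8) = 18.625. So Q = 130.375 and P = 54.625.
Under competition P = MC = 36, so Q = (185 − 36)/1 = 149.

Cournot: P = 54.625; Competition: P = 36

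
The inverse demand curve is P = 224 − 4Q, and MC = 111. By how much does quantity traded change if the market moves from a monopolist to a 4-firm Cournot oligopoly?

Monopoly sets MR = MC: 224 − 8Q = 111 ⇒ Q = 14.125, P = 224 − 4·14.125 = 167.5.
With 4 symmetric Cournot firms, each firm's FOC gives 224 − 20q = 111, so q = 5.65, Q = 4·5.65 = 22.6, and P = 133.6.
Change in quantity traded: 22.6 − 14.125 = 8.475.

Q rises by 8.475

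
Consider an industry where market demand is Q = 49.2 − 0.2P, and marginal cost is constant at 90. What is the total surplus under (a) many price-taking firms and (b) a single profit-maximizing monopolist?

Competition: TS = 2433.6; Monopoly: TS = 1825.2

Inverting demand: P = 246 − 5Q.
Under competition P = MC = 90, so Q = (246 − 90)/5 = 31.2.
CS = ½·(246 − 90)·31.2 = 2433.6; PS = (90 − 90)·31.2 = 0; TS = 2433.6.
The monopolist equates marginal revenue to marginal cost: 246 − 10Q = 90, so Q = 15.6. From demand, P = 168.
CS = ½·(246 − 168)·15.6 = 608.4; PS = (168 − 90)·15.6 = 1216.8; TS = 1825.2.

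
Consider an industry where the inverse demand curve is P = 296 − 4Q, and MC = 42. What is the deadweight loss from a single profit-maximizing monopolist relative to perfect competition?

Under competition P = MC = 42, so Q = (296 − 42)/4 = 63.5.
Monopoly sets MR = MC: 296 − 8Q = 42 ⇒ Q = 31.75, P = 296 − 4·31.75 = 169.
DWL is the triangle between Q = 31.75 and Q = 63.5: ½·(63.5 − 31.75)·(169 − 42) = 2016.125.

DWL = 2016.125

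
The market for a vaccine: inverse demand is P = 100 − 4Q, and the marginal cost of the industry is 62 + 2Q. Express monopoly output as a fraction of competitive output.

Q_m/Q_c = 0.6

A monopolist chooses Q where MR = MC. MR = 100 − 8Q; setting this equal to 62 + 2Q gives Q = 3.8 and P = 84.8.
Competitive equilibrium sets price equal to marginal cost: 100 − 4Q = 62 + 2Q, so Q = 19/3 and P = 224/3.
Ratio Q_m/Q_c = 3.8/(19/3) = 0.6.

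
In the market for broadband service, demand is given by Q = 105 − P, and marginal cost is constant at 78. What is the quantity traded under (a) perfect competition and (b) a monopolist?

Inverting demand: P = 105 − Q.
Perfect competition: P = MC = 78, so 105 − Q = 78 and Q = 27.
The monopolist equates marginal revenue to marginal cost: 105 − 2Q = 78, so Q = 13.5. From demand, P = 91.5.

Competition: Q = 27; Monopoly: Q = 13.5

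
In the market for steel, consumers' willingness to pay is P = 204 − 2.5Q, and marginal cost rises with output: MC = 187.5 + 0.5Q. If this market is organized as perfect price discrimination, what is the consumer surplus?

A perfectly discriminating monopolist sells every unit with P(Q) ≥ MC(Q), so output equals the competitive quantity Q = 5.5. Each buyer pays their reservation price, so CS = 0 and the firm captures all surplus.
CS = 0.

CS = 0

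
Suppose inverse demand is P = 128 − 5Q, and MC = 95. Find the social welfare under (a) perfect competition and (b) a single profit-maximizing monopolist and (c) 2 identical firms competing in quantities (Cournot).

Competition: TS = 108.9; Monopoly: TS = 81.675; Cournot: TS = 96.8

Competitive firms price at marginal cost: P = 95, giving Q = 6.6.
CS = ½·(128 − 95)·6.6 = 108.9; PS = (95 − 95)·6.6 = 0; TS = 108.9.
Monopoly sets MR = MC: 128 − 10Q = 95 ⇒ Q = 3.3, P = 128 − 5·3.3 = 111.5.
CS = ½·(128 − 111.5)·3.3 = 27.225; PS = (111.5 − 95)·3.3 = 54.45; TS = 81.675.
In a 2-firm Cournot equilibrium, symmetry and the first-order condition give q = (128 − 95)/(15) = 2.2. So Q = 4.4 and P = 106.
CS = ½·(128 − 106)·4.4 = 48.4; PS = (106 − 95)·4.4 = 48.4; TS = 96.8.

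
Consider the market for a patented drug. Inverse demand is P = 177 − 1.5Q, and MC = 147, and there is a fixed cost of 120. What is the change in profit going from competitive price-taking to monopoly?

Under competition P = MC = 147, so Q = (177 − 147)/1.5 = 20.
Profit = (147 − 147)·20 − 120 = −120.
A monopolist chooses Q where MR = MC. MR = 177 − 3Q; setting this equal to 147 gives Q = 10 and P = 162.
Profit = (162 − 147)·10 − 120 = 30.
Change in profit: 30 − −120 = 150.

π rises by 150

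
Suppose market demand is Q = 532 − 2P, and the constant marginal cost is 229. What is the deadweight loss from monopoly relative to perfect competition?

Inverting demand: P = 266 − 0.5Q.
Competitive firms price at marginal cost: P = 229, giving Q = 74.
The monopolist equates marginal revenue to marginal cost: 266 − Q = 229, so Q = 37. From demand, P = 247.5.
DWL is the triangle between Q = 37 and Q = 74: ½·(74 − 37)·(247.5 − 229) = 342.25.

DWL = 342.25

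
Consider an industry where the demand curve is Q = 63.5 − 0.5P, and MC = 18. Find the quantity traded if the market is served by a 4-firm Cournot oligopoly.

Q = 43.6

Inverting demand: P = 127 − 2Q.
In a 4-firm Cournot equilibrium, symmetry and the first-order condition give q = (127 − 18)/(10) = 10.9. So Q = 43.6 and P = 39.8.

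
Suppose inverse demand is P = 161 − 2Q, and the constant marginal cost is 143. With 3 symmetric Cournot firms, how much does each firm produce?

In a 3-firm Cournot equilibrium, symmetry and the first-order condition give q = (161 − 143)/(8) = 2.25. So Q = 6.75 and P = 147.5.

q_i = 2.25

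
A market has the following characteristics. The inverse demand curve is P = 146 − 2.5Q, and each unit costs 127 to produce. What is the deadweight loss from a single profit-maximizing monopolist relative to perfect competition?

DWL = 18.05

Competitive firms price at marginal cost: P = 127, giving Q = 7.6.
Monopoly sets MR = MC: 146 − 5Q = 127 ⇒ Q = 3.8, P = 146 − 2.5·3.8 = 136.5.
DWL is the triangle between Q = 3.8 and Q = 7.6: ½·(7.6 − 3.8)·(136.5 − 127) = 18.05.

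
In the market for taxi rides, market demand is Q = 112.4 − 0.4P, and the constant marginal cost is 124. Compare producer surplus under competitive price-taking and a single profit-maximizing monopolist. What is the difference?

Producer surplus rises by 2464.9

Inverting demand: P = 281 − 2.5Q.
Under competition P = MC = 124, so Q = (281 − 124)/2.5 = 62.8.
PS = (124 − 124)·62.8 = 0.
A monopolist chooses Q where MR = MC. MR = 281 − 5Q; setting this equal to 124 gives Q = 31.4 and P = 202.5.
PS = (202.5 − 124)·31.4 = 2464.9.
Change in producer surplus: 2464.9 − 0 = 2464.9.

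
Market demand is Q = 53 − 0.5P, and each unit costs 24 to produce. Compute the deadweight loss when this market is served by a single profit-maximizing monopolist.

Inverting demand: P = 106 − 2Q.
Under competition P = MC = 24, so Q = (106 − 24)/2 = 41.
The monopolist equates marginal revenue to marginal cost: 106 − 4Q = 24, so Q = 20.5. From demand, P = 65.
DWL is the triangle between Q = 20.5 and Q = 41: ½·(41 − 20.5)·(65 − 24) = 420.25.

DWL = 420.25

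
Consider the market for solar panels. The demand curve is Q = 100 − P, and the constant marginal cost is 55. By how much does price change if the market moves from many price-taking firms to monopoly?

P rises by 22.5

Inverting demand: P = 100 − Q.
Under competition P = MC = 55, so Q = (100 − 55)/1 = 45.
A monopolist chooses Q where MR = MC. MR = 100 − 2Q; setting this equal to 55 gives Q = 22.5 and P = 77.5.
Change in price: 77.5 − 55 = 22.5.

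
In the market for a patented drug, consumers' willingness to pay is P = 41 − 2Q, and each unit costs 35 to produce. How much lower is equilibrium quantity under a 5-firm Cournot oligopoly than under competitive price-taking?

Q falls by 0.5

Competitive firms price at marginal cost: P = 35, giving Q = 3.
Cournot with 5 identical firms: the symmetric best-response condition is 41 − 12q = 35. Each firm produces q = 0.5, total output Q = 2.5, price P = 36.
Change in equilibrium quantity: 2.5 − 3 = −0.5.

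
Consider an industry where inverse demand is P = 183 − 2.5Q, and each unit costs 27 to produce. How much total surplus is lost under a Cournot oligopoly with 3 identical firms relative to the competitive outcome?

Under competition P = MC = 27, so Q = (183 − 27)/2.5 = 62.4.
In a 3-firm Cournot equilibrium, symmetry and the first-order condition give q = (183 − 27)/(10) = 15.6. So Q = 46.8 and P = 66.
DWL is the triangle between Q = 46.8 and Q = 62.4: ½·(62.4 − 46.8)·(66 − 27) = 304.2.

DWL = 304.2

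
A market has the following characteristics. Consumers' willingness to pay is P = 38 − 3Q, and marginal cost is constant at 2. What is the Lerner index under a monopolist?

Monopoly sets MR = MC: 38 − 6Q = 2 ⇒ Q = 6, P = 38 − 3·6 = 20.
Lerner index = (P − MC)/P = (20 − 2)/20 = 0.9.

Lerner index = 0.9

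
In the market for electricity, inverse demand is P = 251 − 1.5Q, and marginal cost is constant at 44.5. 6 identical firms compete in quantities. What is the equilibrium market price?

P = 74

In a 6-firm Cournot equilibrium, symmetry and the first-order condition give q = (251 − 44.5)/(10.5) = 59/3. So Q = 118 and P = 74.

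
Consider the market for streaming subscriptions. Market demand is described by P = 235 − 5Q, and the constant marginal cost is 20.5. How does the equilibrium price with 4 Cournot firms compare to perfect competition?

Cournot with 4 identical firms: the symmetric best-response condition is 235 − 25q = 20.5. Each firm produces q = 8.58, total output Q = 34.32, price P = 63.4.
Perfect competition: P = MC = 20.5, so 235 − 5Q = 20.5 and Q = 42.9.

Cournot: P = 63.4; Competition: P = 20.5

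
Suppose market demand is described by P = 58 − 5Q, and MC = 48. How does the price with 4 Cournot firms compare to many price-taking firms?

With 4 symmetric Cournot firms, each firm's FOC gives 58 − 25q = 48, so q = 0.4, Q = 4·0.4 = 1.6, and P = 50.
Competitive firms price at marginal cost: P = 48, giving Q = 2.

Cournot: P = 50; Competition: P = 48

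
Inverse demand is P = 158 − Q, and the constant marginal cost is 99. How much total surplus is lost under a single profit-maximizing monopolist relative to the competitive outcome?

Under competition P = MC = 99, so Q = (158 − 99)/1 = 59.
Monopoly sets MR = MC: 158 − 2Q = 99 ⇒ Q = 29.5, P = 158 − 29.5 = 128.5.
DWL is the triangle between Q = 29.5 and Q = 59: ½·(59 − 29.5)·(128.5 − 99) = 435.125.

DWL = 435.125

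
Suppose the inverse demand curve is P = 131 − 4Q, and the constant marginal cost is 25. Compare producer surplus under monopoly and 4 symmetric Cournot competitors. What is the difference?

Producer surplus falls by 252.81

Monopoly sets MR = MC: 131 − 8Q = 25 ⇒ Q = 13.25, P = 131 − 4·13.25 = 78.
PS = (78 − 25)·13.25 = 702.25.
With 4 symmetric Cournot firms, each firm's FOC gives 131 − 20q = 25, so q = 5.3, Q = 4·5.3 = 21.2, and P = 46.2.
PS = (46.2 − 25)·21.2 = 449.44.
Change in producer surplus: 449.44 − 702.25 = −252.81.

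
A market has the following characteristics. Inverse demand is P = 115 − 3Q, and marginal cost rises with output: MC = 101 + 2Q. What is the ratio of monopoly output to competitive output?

Q_m/Q_c = 0.625

A monopolist chooses Q where MR = MC. MR = 115 − 6Q; setting this equal to 101 + 2Q gives Q = 1.75 and P = 109.75.
Under competition P = MC: 115 − 3Q = 101 + 2Q ⇒ Q = 2.8, P = 106.6.
Ratio Q_m/Q_c = 1.75/2.8 = 0.625.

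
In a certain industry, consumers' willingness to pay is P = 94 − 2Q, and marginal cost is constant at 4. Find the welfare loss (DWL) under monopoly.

Competitive firms price at marginal cost: P = 4, giving Q = 45.
The monopolist equates marginal revenue to marginal cost: 94 − 4Q = 4, so Q = 22.5. From demand, P = 49.
DWL is the triangle between Q = 22.5 and Q = 45: ½·(45 − 22.5)·(49 − 4) = 506.25.

DWL = 506.25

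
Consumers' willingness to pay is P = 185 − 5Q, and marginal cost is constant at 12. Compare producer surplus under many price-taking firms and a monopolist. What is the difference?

Perfect competition: P = MC = 12, so 185 − 5Q = 12 and Q = 34.6.
PS = (12 − 12)·34.6 = 0.
A monopolist chooses Q where MR = MC. MR = 185 − 10Q; setting this equal to 12 gives Q = 17.3 and P = 98.5.
PS = (98.5 − 12)·17.3 = 1496.45.
Change in producer surplus: 1496.45 − 0 = 1496.45.

PS rises by 1496.45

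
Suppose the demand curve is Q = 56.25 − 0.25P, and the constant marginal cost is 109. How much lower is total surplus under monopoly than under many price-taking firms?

Inverting demand: P = 225 − 4Q.
Under competition P = MC = 109, so Q = (225 − 109)/4 = 29.
CS = ½·(225 − 109)·29 = 1682; PS = (109 − 109)·29 = 0; TS = 1682.
A monopolist chooses Q where MR = MC. MR = 225 − 8Q; setting this equal to 109 gives Q = 14.5 and P = 167.
CS = ½·(225 − 167)·14.5 = 420.5; PS = (167 − 109)·14.5 = 841; TS = 1261.5.
Change in total surplus: 1261.5 − 1682 = −420.5.

TS falls by 420.5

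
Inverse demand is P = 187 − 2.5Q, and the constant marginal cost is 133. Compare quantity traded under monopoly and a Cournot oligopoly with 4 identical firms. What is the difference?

The monopolist equates marginal revenue to marginal cost: 187 − 5Q = 133, so Q = 10.8. From demand, P = 160.
In a 4-firm Cournot equilibrium, symmetry and the first-order condition give q = (187 − 133)/(12.5) = 4.32. So Q = 17.28 and P = 143.8.
Change in quantity traded: 17.28 − 10.8 = 6.48.

Quantity traded rises by 6.48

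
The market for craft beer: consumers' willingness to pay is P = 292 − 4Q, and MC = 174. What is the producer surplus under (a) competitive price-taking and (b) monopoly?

Under competition P = MC = 174, so Q = (292 − 174)/4 = 29.5.
PS = (174 − 174)·29.5 = 0.
Monopoly sets MR = MC: 292 − 8Q = 174 ⇒ Q = 14.75, P = 292 − 4·14.75 = 233.
PS = (233 − 174)·14.75 = 870.25.

Competition: PS = 0; Monopoly: PS = 870.25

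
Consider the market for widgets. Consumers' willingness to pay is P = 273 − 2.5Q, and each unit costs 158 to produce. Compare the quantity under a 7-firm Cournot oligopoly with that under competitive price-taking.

Cournot: Q = 40.25; Competition: Q = 46

In a 7-firm Cournot equilibrium, symmetry and the first-order condition give q = (273 − 158)/(20) = 5.75. So Q = 40.25 and P = 172.375.
Competitive firms price at marginal cost: P = 158, giving Q = 46.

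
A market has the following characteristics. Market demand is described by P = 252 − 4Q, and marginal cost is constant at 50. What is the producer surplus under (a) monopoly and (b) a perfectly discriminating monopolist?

Monopoly sets MR = MC: 252 − 8Q = 50 ⇒ Q = 25.25, P = 252 − 4·25.25 = 151.
PS = (151 − 50)·25.25 = 2550.25.
With perfect price discrimination, output is the efficient level Q = 50.5 (where demand meets MC), but every buyer pays their willingness to pay: CS = 0 and PS = total surplus.
PS = ½·(252 − 50)·50.5 = 5100.5.

Monopoly: PS = 2550.25; Perfect PD: PS = 5100.5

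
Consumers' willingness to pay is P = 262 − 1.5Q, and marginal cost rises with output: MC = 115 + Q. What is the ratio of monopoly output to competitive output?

Monopoly sets MR = MC: 262 − 3Q = 115 + Q ⇒ Q = 36.75, P = 262 − 1.5·36.75 = 206.875.
Under competition P = MC: 262 − 1.5Q = 115 + Q ⇒ Q = 58.8, P = 173.8.
Ratio Q_m/Q_c = 36.75/58.8 = 0.625.

Q_m/Q_c = 0.625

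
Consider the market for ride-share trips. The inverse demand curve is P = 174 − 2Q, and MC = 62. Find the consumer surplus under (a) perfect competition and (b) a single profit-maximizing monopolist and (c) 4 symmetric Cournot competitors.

Competition: CS = 3136; Monopoly: CS = 784; Cournot: CS = 2007.04

Competitive firms price at marginal cost: P = 62, giving Q = 56.
CS = ½·(174 − 62)·56 = 3136.
A monopolist chooses Q where MR = MC. MR = 174 − 4Q; setting this equal to 62 gives Q = 28 and P = 118.
CS = ½·(174 − 118)·28 = 784.
Cournot with 4 identical firms: the symmetric best-response condition is 174 − 10q = 62. Each firm produces q = 11.2, total output Q = 44.8, price P = 84.4.
CS = ½·(174 − 84.4)·44.8 = 2007.04.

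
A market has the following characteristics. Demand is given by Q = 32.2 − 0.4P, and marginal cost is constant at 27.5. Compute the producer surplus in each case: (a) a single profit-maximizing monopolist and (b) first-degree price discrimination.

Inverting demand: P = 80.5 − 2.5Q.
Monopoly sets MR = MC: 80.5 − 5Q = 27.5 ⇒ Q = 10.6, P = 80.5 − 2.5·10.6 = 54.
PS = (54 − 27.5)·10.6 = 280.9.
With perfect price discrimination, output is the efficient level Q = 21.2 (where demand meets MC), but every buyer pays their willingness to pay: CS = 0 and PS = total surplus.
PS = ½·(80.5 − 27.5)·21.2 = 561.8.

Monopoly: PS = 280.9; Perfect PD: PS = 561.8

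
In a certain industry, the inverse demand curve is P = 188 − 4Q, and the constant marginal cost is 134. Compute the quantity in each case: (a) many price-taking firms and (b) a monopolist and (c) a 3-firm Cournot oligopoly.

Competition: Q = 13.5; Monopoly: Q = 6.75; Cournot: Q = 10.125

Under competition P = MC = 134, so Q = (188 − 134)/4 = 13.5.
A monopolist chooses Q where MR = MC. MR = 188 − 8Q; setting this equal to 134 gives Q = 6.75 and P = 161.
Cournot with 3 identical firms: the symmetric best-response condition is 188 − 16q = 134. Each firm produces q = 3.375, total output Q = 10.125, price P = 147.5.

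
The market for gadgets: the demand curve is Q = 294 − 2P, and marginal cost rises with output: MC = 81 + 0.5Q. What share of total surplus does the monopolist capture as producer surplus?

Inverting demand: P = 147 − 0.5Q.
The monopolist equates marginal revenue to marginal cost: 147 − Q = 81 + 0.5Q, so Q = 44. From demand, P = 125.
CS = ½·(147 − 125)·44 = 484.
PS = P·Q − VC(Q) = 125·44 − (81·44 + ½·0.5·44²) = 1452.
Share captured = PS/TS = 1452/1936 = 0.75.

PS/TS = 0.75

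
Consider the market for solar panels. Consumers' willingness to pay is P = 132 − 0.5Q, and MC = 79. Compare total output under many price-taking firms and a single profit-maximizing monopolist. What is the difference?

Under competition P = MC = 79, so Q = (132 − 79)/0.5 = 106.
The monopolist equates marginal revenue to marginal cost: 132 − Q = 79, so Q = 53. From demand, P = 105.5.
Change in total output: 53 − 106 = −53.

Total output falls by 53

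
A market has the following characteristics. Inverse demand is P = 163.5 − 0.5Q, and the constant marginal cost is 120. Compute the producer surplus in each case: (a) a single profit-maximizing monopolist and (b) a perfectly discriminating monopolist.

Monopoly: PS = 946.125; Perfect PD: PS = 1892.25

The monopolist equates marginal revenue to marginal cost: 163.5 − Q = 120, so Q = 43.5. From demand, P = 141.75.
PS = (141.75 − 120)·43.5 = 946.125.
With perfect price discrimination, output is the efficient level Q = 87 (where demand meets MC), but every buyer pays their willingness to pay: CS = 0 and PS = total surplus.
PS = ½·(163.5 − 120)·87 = 1892.25.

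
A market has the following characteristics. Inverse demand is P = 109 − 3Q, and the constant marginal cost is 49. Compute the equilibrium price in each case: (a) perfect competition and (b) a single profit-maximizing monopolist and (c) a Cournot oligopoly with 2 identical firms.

Under competition P = MC = 49, so Q = (109 − 49)/3 = 20.
The monopolist equates marginal revenue to marginal cost: 109 − 6Q = 49, so Q = 10. From demand, P = 79.
With 2 symmetric Cournot firms, each firm's FOC gives 109 − 9q = 49, so q = 20/3, Q = 2·20/3 = 40/3, and P = 69.

Competition: P = 49; Monopoly: P = 79; Cournot: P = 69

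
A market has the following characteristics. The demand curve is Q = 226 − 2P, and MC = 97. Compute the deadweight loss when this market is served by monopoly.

DWL = 64

Inverting demand: P = 113 − 0.5Q.
Under competition P = MC = 97, so Q = (113 − 97)/0.5 = 32.
Monopoly sets MR = MC: 113 − Q = 97 ⇒ Q = 16, P = 113 − 0.5·16 = 105.
DWL is the triangle between Q = 16 and Q = 32: ½·(32 − 16)·(105 − 97) = 64.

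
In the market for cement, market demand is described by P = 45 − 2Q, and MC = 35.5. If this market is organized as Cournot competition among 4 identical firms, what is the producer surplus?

PS = 7.22

Cournot with 4 identical firms: the symmetric best-response condition is 45 − 10q = 35.5. Each firm produces q = 0.95, total output Q = 3.8, price P = 37.4.
PS = (37.4 − 35.5)·3.8 = 7.22.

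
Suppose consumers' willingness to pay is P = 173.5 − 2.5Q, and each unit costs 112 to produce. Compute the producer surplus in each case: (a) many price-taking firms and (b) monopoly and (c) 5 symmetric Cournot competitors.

Under competition P = MC = 112, so Q = (173.5 − 112)/2.5 = 24.6.
PS = (112 − 112)·24.6 = 0.
Monopoly sets MR = MC: 173.5 − 5Q = 112 ⇒ Q = 12.3, P = 173.5 − 2.5·12.3 = 142.75.
PS = (142.75 − 112)·12.3 = 378.225.
In a 5-firm Cournot equilibrium, symmetry and the first-order condition give q = (173.5 − 112)/(15) = 4.1. So Q = 20.5 and P = 122.25.
PS = (122.25 − 112)·20.5 = 210.125.

Competition: PS = 0; Monopoly: PS = 378.225; Cournot: PS = 210.125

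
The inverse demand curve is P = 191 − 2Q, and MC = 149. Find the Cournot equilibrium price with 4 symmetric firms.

P = 157.4

In a 4-firm Cournot equilibrium, symmetry and the first-order condition give q = (191 − 149)/(10) = 4.2. So Q = 16.8 and P = 157.4.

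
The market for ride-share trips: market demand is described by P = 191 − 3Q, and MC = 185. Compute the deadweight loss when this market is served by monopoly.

Perfect competition: P = MC = 185, so 191 − 3Q = 185 and Q = 2.
Monopoly sets MR = MC: 191 − 6Q = 185 ⇒ Q = 1, P = 191 − 3·1 = 188.
DWL is the triangle between Q = 1 and Q = 2: ½·(2 − 1)·(188 − 185) = 1.5.

DWL = 1.5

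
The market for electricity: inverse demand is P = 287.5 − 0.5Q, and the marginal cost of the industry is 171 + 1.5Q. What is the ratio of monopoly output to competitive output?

Monopoly sets MR = MC: 287.5 − Q = 171 + 1.5Q ⇒ Q = 46.6, P = 287.5 − 0.5·46.6 = 264.2.
Competitive equilibrium sets price equal to marginal cost: 287.5 − 0.5Q = 171 + 1.5Q, so Q = 58.25 and P = 258.375.
Ratio Q_m/Q_c = 46.6/58.25 = 0.8.

Q_m/Q_c = 0.8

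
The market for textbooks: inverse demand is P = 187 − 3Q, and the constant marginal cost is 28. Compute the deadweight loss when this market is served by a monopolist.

DWL = 1053.375

Competitive firms price at marginal cost: P = 28, giving Q = 53.
The monopolist equates marginal revenue to marginal cost: 187 − 6Q = 28, so Q = 26.5. From demand, P = 107.5.
DWL is the triangle between Q = 26.5 and Q = 53: ½·(53 − 26.5)·(107.5 − 28) = 1053.375.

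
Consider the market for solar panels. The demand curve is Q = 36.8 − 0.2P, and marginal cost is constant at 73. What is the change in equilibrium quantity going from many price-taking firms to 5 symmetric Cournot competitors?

Equilibrium quantity falls by 3.7

Inverting demand: P = 184 − 5Q.
Perfect competition: P = MC = 73, so 184 − 5Q = 73 and Q = 22.2.
Cournot with 5 identical firms: the symmetric best-response condition is 184 − 30q = 73. Each firm produces q = 3.7, total output Q = 18.5, price P = 91.5.
Change in equilibrium quantity: 18.5 − 22.2 = −3.7.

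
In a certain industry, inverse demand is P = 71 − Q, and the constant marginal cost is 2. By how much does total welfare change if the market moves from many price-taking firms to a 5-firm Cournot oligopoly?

Perfect competition: P = MC = 2, so 71 − Q = 2 and Q = 69.
CS = ½·(71 − 2)·69 = 2380.5; PS = (2 − 2)·69 = 0; TS = 2380.5.
Cournot with 5 identical firms: the symmetric best-response condition is 71 − 6q = 2. Each firm produces q = 11.5, total output Q = 57.5, price P = 13.5.
CS = ½·(71 − 13.5)·57.5 = 1653.125; PS = (13.5 − 2)·57.5 = 661.25; TS = 2314.375.
Change in total welfare: 2314.375 − 2380.5 = −66.125.

Total welfare falls by 66.125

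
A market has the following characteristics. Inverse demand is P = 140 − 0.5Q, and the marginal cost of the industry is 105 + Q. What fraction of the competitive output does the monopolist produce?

Q_m/Q_c = 0.75

A monopolist chooses Q where MR = MC. MR = 140 − Q; setting this equal to 105 + Q gives Q = 17.5 and P = 131.25.
Competitive equilibrium sets price equal to marginal cost: 140 − 0.5Q = 105 + Q, so Q = 70/3 and P = 385/3.
Ratio Q_m/Q_c = 17.5/(70/3) = 0.75.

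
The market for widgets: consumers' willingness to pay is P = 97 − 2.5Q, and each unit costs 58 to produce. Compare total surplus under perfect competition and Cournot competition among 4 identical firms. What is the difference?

TS falls by 12.168

Competitive firms price at marginal cost: P = 58, giving Q = 15.6.
CS = ½·(97 − 58)·15.6 = 304.2; PS = (58 − 58)·15.6 = 0; TS = 304.2.
With 4 symmetric Cournot firms, each firm's FOC gives 97 − 12.5q = 58, so q = 3.12, Q = 4·3.12 = 12.48, and P = 65.8.
CS = ½·(97 − 65.8)·12.48 = 194.688; PS = (65.8 − 58)·12.48 = 97.344; TS = 292.032.
Change in total surplus: 292.032 − 304.2 = −12.168.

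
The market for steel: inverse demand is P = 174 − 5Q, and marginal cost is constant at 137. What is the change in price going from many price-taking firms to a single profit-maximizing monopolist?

Under competition P = MC = 137, so Q = (174 − 137)/5 = 7.4.
A monopolist chooses Q where MR = MC. MR = 174 − 10Q; setting this equal to 137 gives Q = 3.7 and P = 155.5.
Change in price: 155.5 − 137 = 18.5.

P rises by 18.5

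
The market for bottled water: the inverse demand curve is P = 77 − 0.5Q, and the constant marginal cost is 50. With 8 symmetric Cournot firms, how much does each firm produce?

q_i = 6

With 8 symmetric Cournot firms, each firm's FOC gives 77 − 4.5q = 50, so q = 6, Q = 8·6 = 48, and P = 53.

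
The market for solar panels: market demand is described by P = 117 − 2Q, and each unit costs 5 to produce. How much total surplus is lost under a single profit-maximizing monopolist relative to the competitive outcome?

DWL = 784

Perfect competition: P = MC = 5, so 117 − 2Q = 5 and Q = 56.
The monopolist equates marginal revenue to marginal cost: 117 − 4Q = 5, so Q = 28. From demand, P = 61.
DWL is the triangle between Q = 28 and Q = 56: ½·(56 − 28)·(61 − 5) = 784.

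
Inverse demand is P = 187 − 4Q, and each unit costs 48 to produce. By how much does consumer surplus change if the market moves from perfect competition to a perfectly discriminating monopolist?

Competitive firms price at marginal cost: P = 48, giving Q = 34.75.
CS = ½·(187 − 48)·34.75 = 2415.125.
A perfectly discriminating monopolist sells every unit with P(Q) ≥ MC(Q), so output equals the competitive quantity Q = 34.75. Each buyer pays their reservation price, so CS = 0 and the firm captures all surplus.
CS = 0.
Change in consumer surplus: 0 − 2415.125 = −2415.125.

CS falls by 2415.125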